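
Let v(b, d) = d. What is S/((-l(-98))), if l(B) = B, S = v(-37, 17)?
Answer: 17/98 ≈ 0.17347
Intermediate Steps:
S = 17
S/((-l(-98))) = 17/((-1*(-98))) = 17/98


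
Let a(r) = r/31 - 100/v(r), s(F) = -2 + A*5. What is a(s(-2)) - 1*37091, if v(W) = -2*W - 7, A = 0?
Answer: -3446369/93 ≈ -37058.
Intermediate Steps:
s(F) = -2 (s(F) = -2 + 0*5 = -2 + 0 = -2)
v(W) = -7 - 2*W
a(r) = -100/(-7 - 2*r) + r/31 (a(r) = r/31 - 100/(-7 - 2*r) = -100/(-7 - 2*r) + r/31)
a(s(-2)) - 1*37091 = (3100 - 2*(7 + 2*(-2)))/(31*(7 + 2*(-2))) - 1*37091 = (3100 - 2*(7 - 4))/(31*(7 - 4)) - 37091 = (1/31)*(3100 - 2*3)/3 - 37091 = (1/31)*(1/3)*(3100 - 6) - 37091 = (1/31)*(1/3)*3094 - 37091 = 3094/93 - 37091 = -3446369/93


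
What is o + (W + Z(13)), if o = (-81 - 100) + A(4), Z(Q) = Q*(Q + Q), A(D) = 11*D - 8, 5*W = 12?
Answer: 977/5 ≈ 195.40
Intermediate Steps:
W = 12/5 (W = (1/5)*12 = 12/5 ≈ 2.4000)
A(D) = -8 + 11*D
Z(Q) = 2*Q**2 (Z(Q) = Q*(2*Q) = 2*Q**2)
o = -145 (o = (-81 - 100) + (-8 + 11*4) = -181 + (-8 + 44) = -181 + 36 = -145)
o + (W + Z(13)) = -145 + (12/5 + 2*13**2) = -145 + (12/5 + 2*169) = -145 + (12/5 + 338) = -145 + 1702/5 = 977/5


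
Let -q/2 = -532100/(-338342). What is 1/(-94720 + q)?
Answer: -169171/16024409220 ≈ -1.0557e-5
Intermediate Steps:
q = -532100/169171 (q = -(-1064200)/(-338342) = -(-1064200)*(-1)/338342 = -2*266050/169171 = -532100/169171 ≈ -3.1453)
1/(-94720 + q) = 1/(-94720 - 532100/169171) = 1/(-16024409220/169171) = -169171/16024409220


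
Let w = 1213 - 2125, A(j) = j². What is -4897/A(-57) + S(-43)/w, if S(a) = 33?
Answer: -80233/51984 ≈ -1.5434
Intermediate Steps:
w = -912
-4897/A(-57) + S(-43)/w = -4897/((-57)²) + 33/(-912) = -4897/3249 + 33*(-1/912) = -4897*1/3249 - 11/304 = -4897/3249 - 11/304 = -80233/51984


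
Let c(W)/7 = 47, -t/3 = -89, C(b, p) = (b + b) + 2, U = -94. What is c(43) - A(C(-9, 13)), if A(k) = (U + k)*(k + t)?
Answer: 27939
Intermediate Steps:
C(b, p) = 2 + 2*b (C(b, p) = 2*b + 2 = 2 + 2*b)
t = 267 (t = -3*(-89) = 267)
c(W) = 329 (c(W) = 7*47 = 329)
A(k) = (-94 + k)*(267 + k) (A(k) = (-94 + k)*(k + 267) = (-94 + k)*(267 + k))
c(43) - A(C(-9, 13)) = 329 - (-25098 + (2 + 2*(-9))² + 173*(2 + 2*(-9))) = 329 - (-25098 + (2 - 18)² + 173*(2 - 18)) = 329 - (-25098 + (-16)² + 173*(-16)) = 329 - (-25098 + 256 - 2768) = 329 - 1*(-27610) = 329 + 27610 = 27939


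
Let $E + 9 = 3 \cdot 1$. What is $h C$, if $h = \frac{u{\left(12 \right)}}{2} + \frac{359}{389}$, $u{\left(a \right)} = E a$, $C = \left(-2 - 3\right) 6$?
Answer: $\frac{409350}{389} \approx 1052.3$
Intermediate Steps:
$C = -30$ ($C = \left(-5\right) 6 = -30$)
$E = -6$ ($E = -9 + 3 \cdot 1 = -9 + 3 = -6$)
$u{\left(a \right)} = - 6 a$
$h = - \frac{13645}{389}$ ($h = \frac{\left(-6\right) 12}{2} + \frac{359}{389} = \left(-72\right) \frac{1}{2} + 359 \cdot \frac{1}{389} = -36 + \frac{359}{389} = - \frac{13645}{389} \approx -35.077$)
$h C = \left(- \frac{13645}{389}\right) \left(-30\right) = \frac{409350}{389}$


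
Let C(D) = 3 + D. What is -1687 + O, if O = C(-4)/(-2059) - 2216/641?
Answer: -2231096756/1319819 ≈ -1690.5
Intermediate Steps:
O = -4562103/1319819 (O = (3 - 4)/(-2059) - 2216/641 = -1*(-1/2059) - 2216*1/641 = 1/2059 - 2216/641 = -4562103/1319819 ≈ -3.4566)
-1687 + O = -1687 - 4562103/1319819 = -2231096756/1319819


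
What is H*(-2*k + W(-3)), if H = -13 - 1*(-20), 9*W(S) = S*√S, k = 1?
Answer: -14 - 7*I*√3/3 ≈ -14.0 - 4.0415*I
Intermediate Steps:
W(S) = S^(3/2)/9 (W(S) = (S*√S)/9 = S^(3/2)/9)
H = 7 (H = -13 + 20 = 7)
H*(-2*k + W(-3)) = 7*(-2*1 + (-3)^(3/2)/9) = 7*(-2 + (-3*I*√3)/9) = 7*(-2 - I*√3/3) = -14 - 7*I*√3/3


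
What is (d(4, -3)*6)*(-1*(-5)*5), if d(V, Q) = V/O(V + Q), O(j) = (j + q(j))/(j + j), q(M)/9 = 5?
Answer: 600/23 ≈ 26.087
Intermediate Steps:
q(M) = 45 (q(M) = 9*5 = 45)
O(j) = (45 + j)/(2*j) (O(j) = (j + 45)/(j + j) = (45 + j)/((2*j)) = (45 + j)*(1/(2*j)) = (45 + j)/(2*j))
d(V, Q) = 2*V*(Q + V)/(45 + Q + V) (d(V, Q) = V/(((45 + (V + Q))/(2*(V + Q)))) = V/(((45 + (Q + V))/(2*(Q + V)))) = V/(((45 + Q + V)/(2*(Q + V)))) = V*(2*(Q + V)/(45 + Q + V)) = 2*V*(Q + V)/(45 + Q + V))
(d(4, -3)*6)*(-1*(-5)*5) = ((2*4*(-3 + 4)/(45 - 3 + 4))*6)*(-1*(-5)*5) = ((2*4*1/46)*6)*(5*5) = ((2*4*(1/46)*1)*6)*25 = ((4/23)*6)*25 = (24/23)*25 = 600/23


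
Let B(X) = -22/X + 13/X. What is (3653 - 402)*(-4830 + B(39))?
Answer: -204140043/13 ≈ -1.5703e+7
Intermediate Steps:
B(X) = -9/X
(3653 - 402)*(-4830 + B(39)) = (3653 - 402)*(-4830 - 9/39) = 3251*(-4830 - 9*1/39) = 3251*(-4830 - 3/13) = 3251*(-62793/13) = -204140043/13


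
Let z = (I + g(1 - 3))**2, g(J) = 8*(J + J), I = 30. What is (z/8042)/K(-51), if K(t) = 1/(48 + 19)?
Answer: 134/4021 ≈ 0.033325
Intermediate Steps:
g(J) = 16*J (g(J) = 8*(2*J) = 16*J)
K(t) = 1/67
z = 4 (z = (30 + 16*(1 - 3))**2 = (30 + 16*(-2))**2 = (30 - 32)**2 = (-2)**2 = 4)
(z/8042)/K(-51) = (4/8042)/(1/67) = (4*(1/8042))*67 = (2/4021)*67 = 134/4021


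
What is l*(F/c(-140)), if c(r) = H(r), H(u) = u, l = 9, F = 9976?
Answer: -22446/35 ≈ -641.31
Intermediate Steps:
c(r) = r
l*(F/c(-140)) = 9*(9976/(-140)) = 9*(9976*(-1/140)) = 9*(-2494/35) = -22446/35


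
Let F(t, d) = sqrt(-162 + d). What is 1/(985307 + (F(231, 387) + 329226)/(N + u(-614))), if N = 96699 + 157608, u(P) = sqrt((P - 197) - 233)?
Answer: 3540106031757941/3488095837065521970892 + 109747*I*sqrt(29)/3488095837065521970892 ≈ 1.0149e-6 + 1.6943e-16*I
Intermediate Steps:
u(P) = sqrt(-430 + P) (u(P) = sqrt((-197 + P) - 233) = sqrt(-430 + P))
N = 254307
1/(985307 + (F(231, 387) + 329226)/(N + u(-614))) = 1/(985307 + (sqrt(-162 + 387) + 329226)/(254307 + sqrt(-430 - 614))) = 1/(985307 + (sqrt(225) + 329226)/(254307 + sqrt(-1044))) = 1/(985307 + (15 + 329226)/(254307 + 6*I*sqrt(29))) = 1/(985307 + 329241/(254307 + 6*I*sqrt(29)))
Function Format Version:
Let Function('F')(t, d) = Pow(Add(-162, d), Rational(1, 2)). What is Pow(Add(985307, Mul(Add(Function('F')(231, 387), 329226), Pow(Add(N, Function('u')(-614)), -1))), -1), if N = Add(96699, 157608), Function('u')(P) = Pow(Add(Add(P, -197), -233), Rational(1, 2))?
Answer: Add(Rational(3540106031757941, 3488095837065521970892), Mul(Rational(109747, 3488095837065521970892), I, Pow(29, Rational(1, 2)))) ≈ Add(1.0149e-6, Mul(1.6943e-16, I))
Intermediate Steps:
Function('u')(P) = Pow(Add(-430, P), Rational(1, 2)) (Function('u')(P) = Pow(Add(Add(-197, P), -233), Rational(1, 2)) = Pow(Add(-430, P), Rational(1, 2)))
N = 254307
Pow(Add(985307, Mul(Add(Function('F')(231, 387), 329226), Pow(Add(N, Function('u')(-614)), -1))), -1) = Pow(Add(985307, Mul(Add(Pow(Add(-162, 387), Rational(1, 2)), 329226), Pow(Add(254307, Pow(Add(-430, -614), Rational(1, 2))), -1))), -1) = Pow(Add(985307, Mul(Add(Pow(225, Rational(1, 2)), 329226), Pow(Add(254307, Pow(-1044, Rational(1, 2))), -1))), -1) = Pow(Add(985307, Mul(Add(15, 329226), Pow(Add(254307, Mul(6, I, Pow(29, Rational(1, 2)))), -1))), -1) = Pow(Add(985307, Mul(329241, Pow(Add(254307, Mul(6, I, Pow(29, Rational(1, 2)))), -1))), -1)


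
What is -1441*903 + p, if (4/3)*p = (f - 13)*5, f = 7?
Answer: -2602491/2 ≈ -1.3012e+6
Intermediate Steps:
p = -45/2 (p = 3*((7 - 13)*5)/4 = 3*(-6*5)/4 = (¾)*(-30) = -45/2 ≈ -22.500)
-1441*903 + p = -1441*903 - 45/2 = -1301223 - 45/2 = -2602491/2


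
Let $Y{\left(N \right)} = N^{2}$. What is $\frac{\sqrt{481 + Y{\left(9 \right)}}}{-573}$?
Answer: $- \frac{\sqrt{562}}{573} \approx -0.041373$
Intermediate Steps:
$\frac{\sqrt{481 + Y{\left(9 \right)}}}{-573} = \frac{\sqrt{481 + 9^{2}}}{-573} = \sqrt{481 + 81} \left(- \frac{1}{573}\right) = \sqrt{562} \left(- \frac{1}{573}\right) = - \frac{\sqrt{562}}{573}$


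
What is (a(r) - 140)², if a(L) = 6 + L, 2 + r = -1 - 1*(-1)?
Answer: 18496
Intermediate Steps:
r = -2 (r = -2 + (-1 - 1*(-1)) = -2 + (-1 + 1) = -2 + 0 = -2)
(a(r) - 140)² = ((6 - 2) - 140)² = (4 - 140)² = (-136)² = 18496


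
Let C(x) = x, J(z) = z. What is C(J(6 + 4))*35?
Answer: 350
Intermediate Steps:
C(J(6 + 4))*35 = (6 + 4)*35 = 10*35 = 350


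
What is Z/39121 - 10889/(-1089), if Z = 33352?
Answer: 462308897/42602769 ≈ 10.852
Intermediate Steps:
Z/39121 - 10889/(-1089) = 33352/39121 - 10889/(-1089) = 33352*(1/39121) - 10889*(-1/1089) = 33352/39121 + 10889/1089 = 462308897/42602769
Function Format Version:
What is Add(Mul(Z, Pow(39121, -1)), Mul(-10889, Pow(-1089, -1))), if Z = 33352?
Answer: Rational(462308897, 42602769) ≈ 10.852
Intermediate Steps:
Add(Mul(Z, Pow(39121, -1)), Mul(-10889, Pow(-1089, -1))) = Add(Mul(33352, Pow(39121, -1)), Mul(-10889, Pow(-1089, -1))) = Add(Mul(33352, Rational(1, 39121)), Mul(-10889, Rational(-1, 1089))) = Add(Rational(33352, 39121), Rational(10889, 1089)) = Rational(462308897, 42602769)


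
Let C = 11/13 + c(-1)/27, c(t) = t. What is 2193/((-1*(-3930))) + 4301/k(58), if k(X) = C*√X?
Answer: 731/1310 + 1509651*√58/16472 ≈ 698.54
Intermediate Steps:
C = 284/351 (C = 11/13 - 1/27 = 284/351 ≈ 0.80912)
k(X) = 284*√X/351
2193/((-1*(-3930))) + 4301/k(58) = 2193/((-1*(-3930))) + 4301/((284*√58/351)) = 2193/3930 + 4301*(351*√58/16472) = 2193*(1/3930) + 1509651*√58/16472 = 731/1310 + 1509651*√58/16472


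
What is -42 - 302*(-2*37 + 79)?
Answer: -1552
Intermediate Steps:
-42 - 302*(-2*37 + 79) = -42 - 302*(-74 + 79) = -42 - 302*5 = -42 - 1510 = -1552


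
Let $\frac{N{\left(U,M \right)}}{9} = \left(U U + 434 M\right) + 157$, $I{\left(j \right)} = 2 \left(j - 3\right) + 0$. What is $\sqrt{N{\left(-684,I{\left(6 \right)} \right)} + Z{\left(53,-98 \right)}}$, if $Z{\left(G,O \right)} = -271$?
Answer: $\sqrt{4235282} \approx 2058.0$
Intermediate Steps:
$I{\left(j \right)} = -6 + 2 j$ ($I{\left(j \right)} = 2 \left(-3 + j\right) + 0 = \left(-6 + 2 j\right) + 0 = -6 + 2 j$)
$N{\left(U,M \right)} = 1413 + 9 U^{2} + 3906 M$ ($N{\left(U,M \right)} = 9 \left(\left(U U + 434 M\right) + 157\right) = 9 \left(\left(U^{2} + 434 M\right) + 157\right) = 9 \left(157 + U^{2} + 434 M\right) = 1413 + 9 U^{2} + 3906 M$)
$\sqrt{N{\left(-684,I{\left(6 \right)} \right)} + Z{\left(53,-98 \right)}} = \sqrt{\left(1413 + 9 \left(-684\right)^{2} + 3906 \left(-6 + 2 \cdot 6\right)\right) - 271} = \sqrt{\left(1413 + 9 \cdot 467856 + 3906 \left(-6 + 12\right)\right) - 271} = \sqrt{\left(1413 + 4210704 + 3906 \cdot 6\right) - 271} = \sqrt{\left(1413 + 4210704 + 23436\right) - 271} = \sqrt{4235553 - 271} = \sqrt{4235282}$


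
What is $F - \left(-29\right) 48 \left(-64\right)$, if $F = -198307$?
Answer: $-287395$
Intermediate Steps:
$F - \left(-29\right) 48 \left(-64\right) = -198307 - \left(-29\right) 48 \left(-64\right) = -198307 - \left(-1392\right) \left(-64\right) = -198307 - 89088 = -287395$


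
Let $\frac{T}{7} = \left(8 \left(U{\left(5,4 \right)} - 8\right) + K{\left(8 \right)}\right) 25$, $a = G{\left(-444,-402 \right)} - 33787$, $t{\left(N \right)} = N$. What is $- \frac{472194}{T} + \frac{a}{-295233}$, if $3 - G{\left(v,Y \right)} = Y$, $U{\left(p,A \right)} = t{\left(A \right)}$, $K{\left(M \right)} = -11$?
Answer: $\frac{139658450752}{2221628325} \approx 62.863$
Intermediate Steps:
$U{\left(p,A \right)} = A$
$G{\left(v,Y \right)} = 3 - Y$
$a = -33382$ ($a = \left(3 - -402\right) - 33787 = \left(3 + 402\right) - 33787 = 405 - 33787 = -33382$)
$T = -7525$ ($T = 7 \left(8 \left(4 - 8\right) - 11\right) 25 = 7 \left(8 \left(-4\right) - 11\right) 25 = 7 \left(-32 - 11\right) 25 = 7 \left(\left(-43\right) 25\right) = 7 \left(-1075\right) = -7525$)
$- \frac{472194}{T} + \frac{a}{-295233} = - \frac{472194}{-7525} - \frac{33382}{-295233} = \left(-472194\right) \left(- \frac{1}{7525}\right) - - \frac{33382}{295233} = \frac{472194}{7525} + \frac{33382}{295233} = \frac{139658450752}{2221628325}$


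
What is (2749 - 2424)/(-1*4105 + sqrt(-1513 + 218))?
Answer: -266825/3370464 - 65*I*sqrt(1295)/3370464 ≈ -0.079166 - 0.000694*I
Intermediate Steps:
(2749 - 2424)/(-1*4105 + sqrt(-1513 + 218)) = 325/(-4105 + sqrt(-1295)) = 325/(-4105 + I*sqrt(1295))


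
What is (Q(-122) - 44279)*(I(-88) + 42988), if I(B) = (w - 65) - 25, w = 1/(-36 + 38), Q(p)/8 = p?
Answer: -3882743235/2 ≈ -1.9414e+9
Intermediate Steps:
Q(p) = 8*p
w = ½ (w = 1/2 = ½ ≈ 0.50000)
I(B) = -179/2 (I(B) = (½ - 65) - 25 = -129/2 - 25 = -179/2)
(Q(-122) - 44279)*(I(-88) + 42988) = (8*(-122) - 44279)*(-179/2 + 42988) = (-976 - 44279)*(85797/2) = -45255*85797/2 = -3882743235/2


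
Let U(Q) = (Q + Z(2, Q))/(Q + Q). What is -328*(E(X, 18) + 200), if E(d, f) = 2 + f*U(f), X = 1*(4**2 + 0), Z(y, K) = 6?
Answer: -70192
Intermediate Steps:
U(Q) = (6 + Q)/(2*Q) (U(Q) = (Q + 6)/(Q + Q) = (6 + Q)/((2*Q)) = (6 + Q)*(1/(2*Q)) = (6 + Q)/(2*Q))
X = 16 (X = 1*(16 + 0) = 1*16 = 16)
E(d, f) = 5 + f/2 (E(d, f) = 2 + f*((6 + f)/(2*f)) = 2 + (3 + f/2) = 5 + f/2)
-328*(E(X, 18) + 200) = -328*((5 + (1/2)*18) + 200) = -328*((5 + 9) + 200) = -328*(14 + 200) = -328*214 = -70192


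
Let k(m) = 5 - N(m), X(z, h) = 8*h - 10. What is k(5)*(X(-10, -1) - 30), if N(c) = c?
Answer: 0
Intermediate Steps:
X(z, h) = -10 + 8*h
k(m) = 5 - m
k(5)*(X(-10, -1) - 30) = (5 - 1*5)*((-10 + 8*(-1)) - 30) = (5 - 5)*((-10 - 8) - 30) = 0*(-18 - 30) = 0*(-48) = 0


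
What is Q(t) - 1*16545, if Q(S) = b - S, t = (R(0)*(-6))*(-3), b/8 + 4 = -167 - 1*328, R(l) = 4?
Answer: -20609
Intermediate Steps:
b = -3992 (b = -32 + 8*(-167 - 1*328) = -32 + 8*(-167 - 328) = -32 + 8*(-495) = -32 - 3960 = -3992)
t = 72 (t = (4*(-6))*(-3) = -24*(-3) = 72)
Q(S) = -3992 - S
Q(t) - 1*16545 = (-3992 - 1*72) - 1*16545 = (-3992 - 72) - 16545 = -4064 - 16545 = -20609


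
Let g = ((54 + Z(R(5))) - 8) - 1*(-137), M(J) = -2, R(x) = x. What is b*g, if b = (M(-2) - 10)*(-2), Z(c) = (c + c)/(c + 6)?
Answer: 48552/11 ≈ 4413.8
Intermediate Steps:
Z(c) = 2*c/(6 + c) (Z(c) = (2*c)/(6 + c) = 2*c/(6 + c))
b = 24 (b = (-2 - 10)*(-2) = -12*(-2) = 24)
g = 2023/11 (g = ((54 + 2*5/(6 + 5)) - 8) - 1*(-137) = ((54 + 2*5/11) - 8) + 137 = ((54 + 2*5*(1/11)) - 8) + 137 = ((54 + 10/11) - 8) + 137 = (604/11 - 8) + 137 = 516/11 + 137 = 2023/11 ≈ 183.91)
b*g = 24*(2023/11) = 48552/11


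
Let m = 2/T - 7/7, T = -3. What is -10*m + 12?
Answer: 86/3 ≈ 28.667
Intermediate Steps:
m = -5/3 (m = 2/(-3) - 7/7 = 2*(-⅓) - 7*⅐ = -⅔ - 1 = -5/3 ≈ -1.6667)
-10*m + 12 = -10*(-5/3) + 12 = 50/3 + 12 = 86/3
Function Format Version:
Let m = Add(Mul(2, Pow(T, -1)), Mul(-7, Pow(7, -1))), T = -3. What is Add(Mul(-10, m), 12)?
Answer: Rational(86, 3) ≈ 28.667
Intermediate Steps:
m = Rational(-5, 3) (m = Add(Mul(2, Pow(-3, -1)), Mul(-7, Pow(7, -1))) = Add(Mul(2, Rational(-1, 3)), Mul(-7, Rational(1, 7))) = Add(Rational(-2, 3), -1) = Rational(-5, 3) ≈ -1.6667)
Add(Mul(-10, m), 12) = Add(Mul(-10, Rational(-5, 3)), 12) = Add(Rational(50, 3), 12) = Rational(86, 3)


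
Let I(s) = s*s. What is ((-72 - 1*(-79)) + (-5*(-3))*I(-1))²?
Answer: 484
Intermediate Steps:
I(s) = s²
((-72 - 1*(-79)) + (-5*(-3))*I(-1))² = ((-72 - 1*(-79)) - 5*(-3)*(-1)²)² = ((-72 + 79) + 15*1)² = (7 + 15)² = 22² = 484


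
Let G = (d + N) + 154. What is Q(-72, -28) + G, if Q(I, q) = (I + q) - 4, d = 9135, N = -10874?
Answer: -1689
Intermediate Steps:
Q(I, q) = -4 + I + q
G = -1585 (G = (9135 - 10874) + 154 = -1739 + 154 = -1585)
Q(-72, -28) + G = (-4 - 72 - 28) - 1585 = -104 - 1585 = -1689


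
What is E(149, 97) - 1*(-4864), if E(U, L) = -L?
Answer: 4767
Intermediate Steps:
E(149, 97) - 1*(-4864) = -1*97 - 1*(-4864) = -97 + 4864 = 4767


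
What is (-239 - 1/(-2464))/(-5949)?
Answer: 588895/14658336 ≈ 0.040175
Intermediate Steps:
(-239 - 1/(-2464))/(-5949) = (-239 - 1*(-1/2464))*(-1/5949) = (-239 + 1/2464)*(-1/5949) = -588895/2464*(-1/5949) = 588895/14658336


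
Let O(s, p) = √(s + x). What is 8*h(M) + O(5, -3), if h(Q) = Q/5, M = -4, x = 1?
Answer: -32/5 + √6 ≈ -3.9505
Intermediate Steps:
h(Q) = Q/5 (h(Q) = Q*(⅕) = Q/5)
O(s, p) = √(1 + s) (O(s, p) = √(s + 1) = √(1 + s))
8*h(M) + O(5, -3) = 8*((⅕)*(-4)) + √(1 + 5) = 8*(-⅘) + √6 = -32/5 + √6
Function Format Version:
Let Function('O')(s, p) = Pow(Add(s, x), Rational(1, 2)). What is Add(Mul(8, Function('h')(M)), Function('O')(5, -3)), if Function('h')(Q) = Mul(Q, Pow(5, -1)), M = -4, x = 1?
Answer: Add(Rational(-32, 5), Pow(6, Rational(1, 2))) ≈ -3.9505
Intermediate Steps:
Function('h')(Q) = Mul(Rational(1, 5), Q) (Function('h')(Q) = Mul(Q, Rational(1, 5)) = Mul(Rational(1, 5), Q))
Function('O')(s, p) = Pow(Add(1, s), Rational(1, 2)) (Function('O')(s, p) = Pow(Add(s, 1), Rational(1, 2)) = Pow(Add(1, s), Rational(1, 2)))
Add(Mul(8, Function('h')(M)), Function('O')(5, -3)) = Add(Mul(8, Mul(Rational(1, 5), -4)), Pow(Add(1, 5), Rational(1, 2))) = Add(Mul(8, Rational(-4, 5)), Pow(6, Rational(1, 2))) = Add(Rational(-32, 5), Pow(6, Rational(1, 2)))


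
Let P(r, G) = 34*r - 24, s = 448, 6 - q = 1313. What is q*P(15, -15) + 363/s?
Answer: -284570133/448 ≈ -6.3520e+5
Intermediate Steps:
q = -1307 (q = 6 - 1*1313 = 6 - 1313 = -1307)
P(r, G) = -24 + 34*r
q*P(15, -15) + 363/s = -1307*(-24 + 34*15) + 363/448 = -1307*(-24 + 510) + 363*(1/448) = -1307*486 + 363/448 = -635202 + 363/448 = -284570133/448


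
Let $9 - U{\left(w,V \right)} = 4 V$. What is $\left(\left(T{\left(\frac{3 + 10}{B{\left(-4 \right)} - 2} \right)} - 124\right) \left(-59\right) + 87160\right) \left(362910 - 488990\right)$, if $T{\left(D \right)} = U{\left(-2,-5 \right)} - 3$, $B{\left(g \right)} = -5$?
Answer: $-11718127360$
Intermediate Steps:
$U{\left(w,V \right)} = 9 - 4 V$
$T{\left(D \right)} = 26$ ($T{\left(D \right)} = \left(9 - -20\right) - 3 = \left(9 + 20\right) - 3 = 29 - 3 = 26$)
$\left(\left(T{\left(\frac{3 + 10}{B{\left(-4 \right)} - 2} \right)} - 124\right) \left(-59\right) + 87160\right) \left(362910 - 488990\right) = \left(\left(26 - 124\right) \left(-59\right) + 87160\right) \left(362910 - 488990\right) = \left(\left(26 - 124\right) \left(-59\right) + 87160\right) \left(-126080\right) = \left(\left(-98\right) \left(-59\right) + 87160\right) \left(-126080\right) = \left(5782 + 87160\right) \left(-126080\right) = 92942 \left(-126080\right) = -11718127360$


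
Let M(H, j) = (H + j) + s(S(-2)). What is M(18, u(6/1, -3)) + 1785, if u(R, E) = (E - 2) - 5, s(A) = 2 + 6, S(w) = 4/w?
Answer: 1801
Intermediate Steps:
s(A) = 8
u(R, E) = -7 + E (u(R, E) = (-2 + E) - 5 = -7 + E)
M(H, j) = 8 + H + j (M(H, j) = (H + j) + 8 = 8 + H + j)
M(18, u(6/1, -3)) + 1785 = (8 + 18 + (-7 - 3)) + 1785 = (8 + 18 - 10) + 1785 = 16 + 1785 = 1801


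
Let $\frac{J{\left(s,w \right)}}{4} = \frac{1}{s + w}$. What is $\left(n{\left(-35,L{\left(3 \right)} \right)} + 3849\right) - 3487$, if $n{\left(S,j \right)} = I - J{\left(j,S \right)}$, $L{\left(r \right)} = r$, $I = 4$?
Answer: $\frac{2929}{8} \approx 366.13$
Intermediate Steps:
$J{\left(s,w \right)} = \frac{4}{s + w}$
$n{\left(S,j \right)} = 4 - \frac{4}{S + j}$ ($n{\left(S,j \right)} = 4 - \frac{4}{j + S} = 4 - \frac{4}{S + j}$)
$\left(n{\left(-35,L{\left(3 \right)} \right)} + 3849\right) - 3487 = \left(\left(4 - \frac{4}{-35 + 3}\right) + 3849\right) - 3487 = \left(\left(4 - \frac{4}{-32}\right) + 3849\right) - 3487 = \left(\left(4 - - \frac{1}{8}\right) + 3849\right) - 3487 = \left(\left(4 + \frac{1}{8}\right) + 3849\right) - 3487 = \left(\frac{33}{8} + 3849\right) - 3487 = \frac{30825}{8} - 3487 = \frac{2929}{8}$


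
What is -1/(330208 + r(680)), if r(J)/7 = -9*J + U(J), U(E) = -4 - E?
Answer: -1/282580 ≈ -3.5388e-6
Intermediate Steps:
r(J) = -28 - 70*J (r(J) = 7*(-9*J + (-4 - J)) = 7*(-4 - 10*J) = -28 - 70*J)
-1/(330208 + r(680)) = -1/(330208 + (-28 - 70*680)) = -1/(330208 + (-28 - 47600)) = -1/(330208 - 47628) = -1/282580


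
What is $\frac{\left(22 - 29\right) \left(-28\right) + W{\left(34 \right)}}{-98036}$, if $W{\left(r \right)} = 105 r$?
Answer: $- \frac{1883}{49018} \approx -0.038414$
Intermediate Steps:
$\frac{\left(22 - 29\right) \left(-28\right) + W{\left(34 \right)}}{-98036} = \frac{\left(22 - 29\right) \left(-28\right) + 105 \cdot 34}{-98036} = \left(\left(-7\right) \left(-28\right) + 3570\right) \left(- \frac{1}{98036}\right) = \left(196 + 3570\right) \left(- \frac{1}{98036}\right) = 3766 \left(- \frac{1}{98036}\right) = - \frac{1883}{49018}$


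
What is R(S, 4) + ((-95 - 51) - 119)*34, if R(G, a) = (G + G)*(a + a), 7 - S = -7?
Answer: -8786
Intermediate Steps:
S = 14 (S = 7 - 1*(-7) = 7 + 7 = 14)
R(G, a) = 4*G*a (R(G, a) = (2*G)*(2*a) = 4*G*a)
R(S, 4) + ((-95 - 51) - 119)*34 = 4*14*4 + ((-95 - 51) - 119)*34 = 224 + (-146 - 119)*34 = 224 - 265*34 = 224 - 9010 = -8786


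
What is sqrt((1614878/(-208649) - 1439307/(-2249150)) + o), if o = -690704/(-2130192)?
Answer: I*sqrt(117551010546637429536581806794858)/4165261149174930 ≈ 2.603*I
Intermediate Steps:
o = 43169/133137 (o = -690704*(-1/2130192) = 43169/133137 ≈ 0.32424)
sqrt((1614878/(-208649) - 1439307/(-2249150)) + o) = sqrt((1614878/(-208649) - 1439307/(-2249150)) + 43169/133137) = sqrt((1614878*(-1/208649) - 1439307*(-1/2249150)) + 43169/133137) = sqrt((-1614878/208649 + 1439307/2249150) + 43169/133137) = sqrt(-3331792887457/469282898350 + 43169/133137) = sqrt(-423326436218491459/62478917237623950) = I*sqrt(117551010546637429536581806794858)/4165261149174930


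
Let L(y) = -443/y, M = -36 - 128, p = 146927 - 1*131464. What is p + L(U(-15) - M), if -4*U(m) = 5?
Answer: 10064641/651 ≈ 15460.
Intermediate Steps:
p = 15463 (p = 146927 - 131464 = 15463)
U(m) = -5/4 (U(m) = -¼*5 = -5/4)
M = -164
p + L(U(-15) - M) = 15463 - 443/(-5/4 - 1*(-164)) = 15463 - 443/(-5/4 + 164) = 15463 - 443/651/4 = 15463 - 443*4/651 = 15463 - 1772/651 = 10064641/651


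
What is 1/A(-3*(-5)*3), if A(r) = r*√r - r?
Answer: 1/1980 + √5/660 ≈ 0.0038930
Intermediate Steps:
A(r) = r^(3/2) - r
1/A(-3*(-5)*3) = 1/((-3*(-5)*3)^(3/2) - (-3*(-5))*3) = 1/((15*3)^(3/2) - 15*3) = 1/(45^(3/2) - 1*45) = 1/(135*√5 - 45) = 1/(-45 + 135*√5)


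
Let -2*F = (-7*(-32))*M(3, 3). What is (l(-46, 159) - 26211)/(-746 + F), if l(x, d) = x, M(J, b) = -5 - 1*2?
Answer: -26257/38 ≈ -690.97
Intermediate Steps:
M(J, b) = -7 (M(J, b) = -5 - 2 = -7)
F = 784 (F = -(-7*(-32))*(-7)/2 = -112*(-7) = -½*(-1568) = 784)
(l(-46, 159) - 26211)/(-746 + F) = (-46 - 26211)/(-746 + 784) = -26257/38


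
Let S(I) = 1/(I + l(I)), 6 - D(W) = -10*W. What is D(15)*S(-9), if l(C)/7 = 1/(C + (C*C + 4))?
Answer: -11856/677 ≈ -17.513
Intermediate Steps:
D(W) = 6 + 10*W (D(W) = 6 - (-10)*W = 6 + 10*W)
l(C) = 7/(4 + C + C²) (l(C) = 7/(C + (C*C + 4)) = 7/(C + (C² + 4)) = 7/(C + (4 + C²)) = 7/(4 + C + C²))
S(I) = 1/(I + 7/(4 + I + I²))
D(15)*S(-9) = (6 + 10*15)*((4 - 9 + (-9)²)/(7 - 9*(4 - 9 + (-9)²))) = (6 + 150)*((4 - 9 + 81)/(7 - 9*(4 - 9 + 81))) = 156*(76/(7 - 9*76)) = 156*(76/(7 - 684)) = 156*(76/(-677)) = 156*(-1/677*76) = 156*(-76/677) = -11856/677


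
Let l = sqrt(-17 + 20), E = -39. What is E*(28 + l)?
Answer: -1092 - 39*sqrt(3) ≈ -1159.6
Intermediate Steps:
l = sqrt(3) ≈ 1.7320
E*(28 + l) = -39*(28 + sqrt(3)) = -1092 - 39*sqrt(3)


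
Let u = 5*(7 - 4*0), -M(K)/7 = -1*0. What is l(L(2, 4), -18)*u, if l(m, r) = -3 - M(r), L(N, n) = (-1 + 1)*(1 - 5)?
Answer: -105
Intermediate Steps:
M(K) = 0 (M(K) = -(-7)*0 = -7*0 = 0)
L(N, n) = 0 (L(N, n) = 0*(-4) = 0)
u = 35 (u = 5*(7 + 0) = 5*7 = 35)
l(m, r) = -3 (l(m, r) = -3 - 1*0 = -3 + 0 = -3)
l(L(2, 4), -18)*u = -3*35 = -105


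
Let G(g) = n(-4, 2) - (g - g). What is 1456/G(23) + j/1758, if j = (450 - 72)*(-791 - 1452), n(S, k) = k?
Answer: 71995/293 ≈ 245.72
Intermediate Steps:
j = -847854 (j = 378*(-2243) = -847854)
G(g) = 2 (G(g) = 2 - (g - g) = 2 - 1*0 = 2 + 0 = 2)
1456/G(23) + j/1758 = 1456/2 - 847854/1758 = 1456*(1/2) - 847854*1/1758 = 728 - 141309/293 = 71995/293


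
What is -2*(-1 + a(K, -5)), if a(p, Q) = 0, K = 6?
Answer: 2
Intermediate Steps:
-2*(-1 + a(K, -5)) = -2*(-1 + 0) = -2*(-1) = 2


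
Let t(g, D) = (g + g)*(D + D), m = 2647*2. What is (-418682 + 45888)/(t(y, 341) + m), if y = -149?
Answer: 186397/98971 ≈ 1.8834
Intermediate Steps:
m = 5294
t(g, D) = 4*D*g (t(g, D) = (2*g)*(2*D) = 4*D*g)
(-418682 + 45888)/(t(y, 341) + m) = (-418682 + 45888)/(4*341*(-149) + 5294) = -372794/(-203236 + 5294) = -372794/(-197942) = -372794*(-1/197942) = 186397/98971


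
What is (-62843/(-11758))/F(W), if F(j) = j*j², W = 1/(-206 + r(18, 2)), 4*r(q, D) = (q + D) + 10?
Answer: -3932135087639/94064 ≈ -4.1803e+7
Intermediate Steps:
r(q, D) = 5/2 + D/4 + q/4 (r(q, D) = ((q + D) + 10)/4 = ((D + q) + 10)/4 = (10 + D + q)/4 = 5/2 + D/4 + q/4)
W = -2/397 (W = 1/(-206 + (5/2 + (¼)*2 + (¼)*18)) = 1/(-206 + (5/2 + ½ + 9/2)) = 1/(-206 + 15/2) = 1/(-397/2) = -2/397 ≈ -0.0050378)
F(j) = j³
(-62843/(-11758))/F(W) = (-62843/(-11758))/((-2/397)³) = (-62843*(-1/11758))/(-8/62570773) = (62843/11758)*(-62570773/8) = -3932135087639/94064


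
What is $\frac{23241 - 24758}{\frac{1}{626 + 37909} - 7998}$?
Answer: $\frac{58457595}{308202929} \approx 0.18967$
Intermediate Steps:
$\frac{23241 - 24758}{\frac{1}{626 + 37909} - 7998} = - \frac{1517}{\frac{1}{38535} - 7998} = - \frac{1517}{- \frac{308202929}{38535}} = \left(-1517\right) \left(- \frac{38535}{308202929}\right) = \frac{58457595}{308202929}$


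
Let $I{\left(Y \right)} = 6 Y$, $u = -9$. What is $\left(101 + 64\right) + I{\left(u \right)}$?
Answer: $111$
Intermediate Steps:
$\left(101 + 64\right) + I{\left(u \right)} = \left(101 + 64\right) + 6 \left(-9\right) = 165 - 54 = 111$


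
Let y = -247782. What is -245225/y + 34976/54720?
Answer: 57513373/35308935 ≈ 1.6289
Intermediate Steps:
-245225/y + 34976/54720 = -245225/(-247782) + 34976/54720 = -245225*(-1/247782) + 34976*(1/54720) = 245225/247782 + 1093/1710 = 57513373/35308935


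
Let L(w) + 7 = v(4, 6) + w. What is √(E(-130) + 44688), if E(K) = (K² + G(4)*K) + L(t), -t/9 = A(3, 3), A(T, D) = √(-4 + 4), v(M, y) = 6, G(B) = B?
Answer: √61067 ≈ 247.12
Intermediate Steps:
A(T, D) = 0 (A(T, D) = √0 = 0)
t = 0 (t = -9*0 = 0)
L(w) = -1 + w (L(w) = -7 + (6 + w) = -1 + w)
E(K) = -1 + K² + 4*K (E(K) = (K² + 4*K) + (-1 + 0) = (K² + 4*K) - 1 = -1 + K² + 4*K)
√(E(-130) + 44688) = √((-1 + (-130)² + 4*(-130)) + 44688) = √((-1 + 16900 - 520) + 44688) = √(16379 + 44688) = √61067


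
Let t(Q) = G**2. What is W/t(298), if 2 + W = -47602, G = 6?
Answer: -3967/3 ≈ -1322.3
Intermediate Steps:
W = -47604 (W = -2 - 47602 = -47604)
t(Q) = 36 (t(Q) = 6**2 = 36)
W/t(298) = -47604/36 = -47604*1/36 = -3967/3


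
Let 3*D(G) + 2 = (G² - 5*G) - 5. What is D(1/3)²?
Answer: 5929/729 ≈ 8.1331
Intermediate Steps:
D(G) = -7/3 - 5*G/3 + G²/3 (D(G) = -⅔ + ((G² - 5*G) - 5)/3 = -⅔ + (-5 + G² - 5*G)/3 = -⅔ + (-5/3 - 5*G/3 + G²/3) = -7/3 - 5*G/3 + G²/3)
D(1/3)² = (-7/3 - 5/3/3 + (1/3)²/3)² = (-7/3 - 5/3*⅓ + (⅓)²/3)² = (-7/3 - 5/9 + (⅓)*(⅑))² = (-7/3 - 5/9 + 1/27)² = (-77/27)² = 5929/729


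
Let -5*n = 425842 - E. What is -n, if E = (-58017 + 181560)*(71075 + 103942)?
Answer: -21621699389/5 ≈ -4.3243e+9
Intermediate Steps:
E = 21622125231 (E = 123543*175017 = 21622125231)
n = 21621699389/5 (n = -(425842 - 1*21622125231)/5 = -(425842 - 21622125231)/5 = -⅕*(-21621699389) = 21621699389/5 ≈ 4.3243e+9)
-n = -1*21621699389/5 = -21621699389/5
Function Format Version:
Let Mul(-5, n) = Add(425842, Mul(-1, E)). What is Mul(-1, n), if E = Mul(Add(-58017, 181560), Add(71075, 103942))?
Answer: Rational(-21621699389, 5) ≈ -4.3243e+9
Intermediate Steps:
E = 21622125231 (E = Mul(123543, 175017) = 21622125231)
n = Rational(21621699389, 5) (n = Mul(Rational(-1, 5), Add(425842, Mul(-1, 21622125231))) = Mul(Rational(-1, 5), Add(425842, -21622125231)) = Mul(Rational(-1, 5), -21621699389) = Rational(21621699389, 5) ≈ 4.3243e+9)
Mul(-1, n) = Mul(-1, Rational(21621699389, 5)) = Rational(-21621699389, 5)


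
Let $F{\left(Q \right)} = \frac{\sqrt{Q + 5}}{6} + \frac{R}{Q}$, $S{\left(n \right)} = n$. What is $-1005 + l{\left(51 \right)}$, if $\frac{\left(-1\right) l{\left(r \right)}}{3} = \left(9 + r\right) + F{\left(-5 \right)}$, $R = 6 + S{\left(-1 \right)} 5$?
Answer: $- \frac{5922}{5} \approx -1184.4$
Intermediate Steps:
$R = 1$ ($R = 6 - 5 = 1$)
$F{\left(Q \right)} = \frac{1}{Q} + \frac{\sqrt{5 + Q}}{6}$ ($F{\left(Q \right)} = \frac{\sqrt{Q + 5}}{6} + 1 \frac{1}{Q} = \sqrt{5 + Q} \frac{1}{6} + \frac{1}{Q} = \frac{\sqrt{5 + Q}}{6} + \frac{1}{Q} = \frac{1}{Q} + \frac{\sqrt{5 + Q}}{6}$)
$l{\left(r \right)} = - \frac{132}{5} - 3 r$ ($l{\left(r \right)} = - 3 \left(\left(9 + r\right) + \left(\frac{1}{-5} + \frac{\sqrt{5 - 5}}{6}\right)\right) = - 3 \left(\left(9 + r\right) - \left(\frac{1}{5} - \frac{\sqrt{0}}{6}\right)\right) = - 3 \left(\left(9 + r\right) + \left(- \frac{1}{5} + \frac{1}{6} \cdot 0\right)\right) = - 3 \left(\left(9 + r\right) + \left(- \frac{1}{5} + 0\right)\right) = - 3 \left(\left(9 + r\right) - \frac{1}{5}\right) = - 3 \left(\frac{44}{5} + r\right) = - \frac{132}{5} - 3 r$)
$-1005 + l{\left(51 \right)} = -1005 - \frac{897}{5} = - \frac{5922}{5}$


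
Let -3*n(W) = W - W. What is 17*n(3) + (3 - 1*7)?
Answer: -4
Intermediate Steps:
n(W) = 0 (n(W) = -(W - W)/3 = -⅓*0 = 0)
17*n(3) + (3 - 1*7) = 17*0 + (3 - 1*7) = 0 + (3 - 7) = 0 - 4 = -4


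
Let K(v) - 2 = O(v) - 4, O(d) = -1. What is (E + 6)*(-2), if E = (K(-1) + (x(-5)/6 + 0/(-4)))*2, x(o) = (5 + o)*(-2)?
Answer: 0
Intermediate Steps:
x(o) = -10 - 2*o
K(v) = -3 (K(v) = 2 + (-1 - 4) = 2 - 5 = -3)
E = -6 (E = (-3 + ((-10 - 2*(-5))/6 + 0/(-4)))*2 = (-3 + ((-10 + 10)*(⅙) + 0*(-¼)))*2 = (-3 + (0*(⅙) + 0))*2 = (-3 + (0 + 0))*2 = (-3 + 0)*2 = -3*2 = -6)
(E + 6)*(-2) = (-6 + 6)*(-2) = 0*(-2) = 0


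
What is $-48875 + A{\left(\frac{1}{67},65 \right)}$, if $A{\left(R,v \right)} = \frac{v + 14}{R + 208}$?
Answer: $- \frac{681165582}{13937} \approx -48875.0$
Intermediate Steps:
$A{\left(R,v \right)} = \frac{14 + v}{208 + R}$
$-48875 + A{\left(\frac{1}{67},65 \right)} = -48875 + \frac{14 + 65}{208 + \frac{1}{67}} = -48875 + \frac{1}{208 + \frac{1}{67}} \cdot 79 = -48875 + \frac{1}{\frac{13937}{67}} \cdot 79 = -48875 + \frac{67}{13937} \cdot 79 = -48875 + \frac{5293}{13937} = - \frac{681165582}{13937}$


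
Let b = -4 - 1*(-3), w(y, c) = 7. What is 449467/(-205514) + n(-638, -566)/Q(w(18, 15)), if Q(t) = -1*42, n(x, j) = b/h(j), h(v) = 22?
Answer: -207550997/94947468 ≈ -2.1860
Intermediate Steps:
b = -1 (b = -4 + 3 = -1)
n(x, j) = -1/22
Q(t) = -42
449467/(-205514) + n(-638, -566)/Q(w(18, 15)) = 449467/(-205514) - 1/22/(-42) = 449467*(-1/205514) - 1/22*(-1/42) = -449467/205514 + 1/924 = -207550997/94947468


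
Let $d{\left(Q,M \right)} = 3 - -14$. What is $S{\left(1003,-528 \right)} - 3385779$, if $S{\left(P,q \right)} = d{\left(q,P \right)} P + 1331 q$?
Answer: $-4071496$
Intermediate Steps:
$d{\left(Q,M \right)} = 17$ ($d{\left(Q,M \right)} = 3 + 14 = 17$)
$S{\left(P,q \right)} = 17 P + 1331 q$
$S{\left(1003,-528 \right)} - 3385779 = \left(17 \cdot 1003 + 1331 \left(-528\right)\right) - 3385779 = \left(17051 - 702768\right) - 3385779 = -685717 - 3385779 = -4071496$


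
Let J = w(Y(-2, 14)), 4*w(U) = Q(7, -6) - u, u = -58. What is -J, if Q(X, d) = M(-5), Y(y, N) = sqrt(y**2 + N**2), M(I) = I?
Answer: -53/4 ≈ -13.250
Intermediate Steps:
Y(y, N) = sqrt(N**2 + y**2)
Q(X, d) = -5
w(U) = 53/4 (w(U) = (-5 - 1*(-58))/4 = (-5 + 58)/4 = (1/4)*53 = 53/4)
J = 53/4 ≈ 13.250
-J = -1*53/4 = -53/4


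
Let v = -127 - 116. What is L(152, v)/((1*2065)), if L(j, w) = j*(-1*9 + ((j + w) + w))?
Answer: -7448/295 ≈ -25.247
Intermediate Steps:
v = -243
L(j, w) = j*(-9 + j + 2*w) (L(j, w) = j*(-9 + (j + 2*w)) = j*(-9 + j + 2*w))
L(152, v)/((1*2065)) = (152*(-9 + 152 + 2*(-243)))/((1*2065)) = (152*(-9 + 152 - 486))/2065 = (152*(-343))*(1/2065) = -52136*1/2065 = -7448/295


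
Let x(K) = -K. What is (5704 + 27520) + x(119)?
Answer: 33105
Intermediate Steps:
(5704 + 27520) + x(119) = (5704 + 27520) - 1*119 = 33224 - 119 = 33105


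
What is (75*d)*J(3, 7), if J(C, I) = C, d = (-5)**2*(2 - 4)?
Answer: -11250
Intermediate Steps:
d = -50 (d = 25*(-2) = -50)
(75*d)*J(3, 7) = (75*(-50))*3 = -3750*3 = -11250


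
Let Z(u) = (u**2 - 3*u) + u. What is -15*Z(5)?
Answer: -225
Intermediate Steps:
Z(u) = u**2 - 2*u
-15*Z(5) = -75*(-2 + 5) = -75*3 = -15*15 = -225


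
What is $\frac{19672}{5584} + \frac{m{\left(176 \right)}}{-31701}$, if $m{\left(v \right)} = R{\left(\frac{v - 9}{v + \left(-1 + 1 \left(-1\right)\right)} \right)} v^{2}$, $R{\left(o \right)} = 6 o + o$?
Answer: $- \frac{5855729423}{1925074926} \approx -3.0418$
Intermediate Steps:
$R{\left(o \right)} = 7 o$
$m{\left(v \right)} = \frac{7 v^{2} \left(-9 + v\right)}{-2 + v}$ ($m{\left(v \right)} = 7 \frac{v - 9}{v + \left(-1 + 1 \left(-1\right)\right)} v^{2} = 7 \frac{-9 + v}{v - 2} v^{2} = 7 \frac{-9 + v}{-2 + v} v^{2} = \frac{7 \left(-9 + v\right)}{-2 + v} v^{2} = \frac{7 v^{2} \left(-9 + v\right)}{-2 + v}$)
$\frac{19672}{5584} + \frac{m{\left(176 \right)}}{-31701} = \frac{19672}{5584} + \frac{7 \cdot 176^{2} \frac{1}{-2 + 176} \left(-9 + 176\right)}{-31701} = 19672 \cdot \frac{1}{5584} + 7 \cdot 30976 \cdot \frac{1}{174} \cdot 167 \left(- \frac{1}{31701}\right) = \frac{2459}{698} + 7 \cdot 30976 \cdot \frac{1}{174} \cdot 167 \left(- \frac{1}{31701}\right) = \frac{2459}{698} + \frac{18105472}{87} \left(- \frac{1}{31701}\right) = \frac{2459}{698} - \frac{18105472}{2757987} = - \frac{5855729423}{1925074926}$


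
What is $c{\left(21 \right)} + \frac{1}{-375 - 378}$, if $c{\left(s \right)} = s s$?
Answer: $\frac{332072}{753} \approx 441.0$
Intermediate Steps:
$c{\left(s \right)} = s^{2}$
$c{\left(21 \right)} + \frac{1}{-375 - 378} = 21^{2} + \frac{1}{-375 - 378} = 441 + \frac{1}{-753} = 441 - \frac{1}{753} = \frac{332072}{753}$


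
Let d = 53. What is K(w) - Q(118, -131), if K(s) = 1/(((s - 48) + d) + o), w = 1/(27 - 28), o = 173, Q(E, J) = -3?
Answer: 532/177 ≈ 3.0056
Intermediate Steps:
w = -1 (w = 1/(-1) = -1)
K(s) = 1/(178 + s) (K(s) = 1/(((s - 48) + 53) + 173) = 1/(((-48 + s) + 53) + 173) = 1/((5 + s) + 173) = 1/(178 + s))
K(w) - Q(118, -131) = 1/(178 - 1) - 1*(-3) = 1/177 + 3 = 532/177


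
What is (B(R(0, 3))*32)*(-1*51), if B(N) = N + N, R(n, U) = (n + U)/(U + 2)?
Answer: -9792/5 ≈ -1958.4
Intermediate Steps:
R(n, U) = (U + n)/(2 + U)
B(N) = 2*N
(B(R(0, 3))*32)*(-1*51) = ((2*((3 + 0)/(2 + 3)))*32)*(-1*51) = ((2*(3/5))*32)*(-51) = ((2*((⅕)*3))*32)*(-51) = ((2*(⅗))*32)*(-51) = ((6/5)*32)*(-51) = (192/5)*(-51) = -9792/5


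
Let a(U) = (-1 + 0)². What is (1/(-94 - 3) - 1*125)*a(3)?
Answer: -12126/97 ≈ -125.01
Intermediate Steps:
a(U) = 1 (a(U) = (-1)² = 1)
(1/(-94 - 3) - 1*125)*a(3) = (1/(-94 - 3) - 1*125)*1 = (1/(-97) - 125)*1 = (-1/97 - 125)*1 = -12126/97*1 = -12126/97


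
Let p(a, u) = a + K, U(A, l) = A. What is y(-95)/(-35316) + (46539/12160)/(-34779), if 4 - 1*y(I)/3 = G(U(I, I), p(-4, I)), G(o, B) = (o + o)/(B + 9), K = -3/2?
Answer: -4899537691/968047032960 ≈ -0.0050613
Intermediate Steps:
K = -3/2 (K = -3*½ = -3/2 ≈ -1.5000)
p(a, u) = -3/2 + a (p(a, u) = a - 3/2 = -3/2 + a)
G(o, B) = 2*o/(9 + B) (G(o, B) = (2*o)/(9 + B) = 2*o/(9 + B))
y(I) = 12 - 12*I/7 (y(I) = 12 - 6*I/(9 + (-3/2 - 4)) = 12 - 6*I/(9 - 11/2) = 12 - 6*I/7/2 = 12 - 6*I*2/7 = 12 - 12*I/7)
y(-95)/(-35316) + (46539/12160)/(-34779) = (12 - 12/7*(-95))/(-35316) + (46539/12160)/(-34779) = (12 + 1140/7)*(-1/35316) + (46539*(1/12160))*(-1/34779) = (1224/7)*(-1/35316) + (46539/12160)*(-1/34779) = -34/6867 - 15513/140970880 = -4899537691/968047032960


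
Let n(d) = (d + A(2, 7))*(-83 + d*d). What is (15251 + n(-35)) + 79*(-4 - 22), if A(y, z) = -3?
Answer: -30199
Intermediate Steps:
n(d) = (-83 + d²)*(-3 + d) (n(d) = (d - 3)*(-83 + d*d) = (-3 + d)*(-83 + d²) = (-83 + d²)*(-3 + d))
(15251 + n(-35)) + 79*(-4 - 22) = (15251 + (249 + (-35)³ - 83*(-35) - 3*(-35)²)) + 79*(-4 - 22) = (15251 + (249 - 42875 + 2905 - 3*1225)) + 79*(-26) = (15251 + (249 - 42875 + 2905 - 3675)) - 2054 = (15251 - 43396) - 2054 = -28145 - 2054 = -30199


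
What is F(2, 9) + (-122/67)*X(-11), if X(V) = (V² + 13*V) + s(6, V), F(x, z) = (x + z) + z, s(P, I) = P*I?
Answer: 12076/67 ≈ 180.24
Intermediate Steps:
s(P, I) = I*P
F(x, z) = x + 2*z
X(V) = V² + 19*V (X(V) = (V² + 13*V) + V*6 = (V² + 13*V) + 6*V = V² + 19*V)
F(2, 9) + (-122/67)*X(-11) = (2 + 2*9) + (-122/67)*(-11*(19 - 11)) = (2 + 18) + (-122*1/67)*(-11*8) = 20 - 122/67*(-88) = 20 + 10736/67 = 12076/67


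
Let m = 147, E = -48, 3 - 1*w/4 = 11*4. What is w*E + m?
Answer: 8019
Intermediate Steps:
w = -164 (w = 12 - 44*4 = 12 - 4*44 = 12 - 176 = -164)
w*E + m = -164*(-48) + 147 = 7872 + 147 = 8019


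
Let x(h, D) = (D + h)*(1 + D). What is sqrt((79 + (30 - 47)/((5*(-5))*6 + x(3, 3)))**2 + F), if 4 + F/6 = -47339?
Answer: I*sqrt(4410283967)/126 ≈ 527.06*I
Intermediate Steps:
F = -284058 (F = -24 + 6*(-47339) = -24 - 284034 = -284058)
x(h, D) = (1 + D)*(D + h)
sqrt((79 + (30 - 47)/((5*(-5))*6 + x(3, 3)))**2 + F) = sqrt((79 + (30 - 47)/((5*(-5))*6 + (3 + 3 + 3**2 + 3*3)))**2 - 284058) = sqrt((79 - 17/(-25*6 + (3 + 3 + 9 + 9)))**2 - 284058) = sqrt((79 - 17/(-150 + 24))**2 - 284058) = sqrt((79 - 17/(-126))**2 - 284058) = sqrt((79 - 17*(-1/126))**2 - 284058) = sqrt((79 + 17/126)**2 - 284058) = sqrt((9971/126)**2 - 284058) = sqrt(99420841/15876 - 284058) = sqrt(-4410283967/15876) = I*sqrt(4410283967)/126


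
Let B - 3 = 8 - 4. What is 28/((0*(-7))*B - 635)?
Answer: -28/635 ≈ -0.044095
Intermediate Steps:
B = 7 (B = 3 + (8 - 4) = 3 + 4 = 7)
28/((0*(-7))*B - 635) = 28/((0*(-7))*7 - 635) = 28/(0*7 - 635) = 28/(0 - 635) = 28/(-635) = 28*(-1/635) = -28/635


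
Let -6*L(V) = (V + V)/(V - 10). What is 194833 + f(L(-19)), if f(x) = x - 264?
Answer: 16927484/87 ≈ 1.9457e+5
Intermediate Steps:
L(V) = -V/(3*(-10 + V)) (L(V) = -(V + V)/(6*(V - 10)) = -2*V/(6*(-10 + V)) = -V/(3*(-10 + V)))
f(x) = -264 + x
194833 + f(L(-19)) = 194833 + (-264 - 1*(-19)/(-30 + 3*(-19))) = 194833 + (-264 - 1*(-19)/(-30 - 57)) = 194833 + (-264 - 1*(-19)/(-87)) = 194833 + (-264 - 1*(-19)*(-1/87)) = 194833 + (-264 - 19/87) = 194833 - 22987/87 = 16927484/87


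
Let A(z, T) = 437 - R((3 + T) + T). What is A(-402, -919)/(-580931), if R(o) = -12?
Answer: -449/580931 ≈ -0.00077290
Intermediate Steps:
A(z, T) = 449 (A(z, T) = 437 - 1*(-12) = 437 + 12 = 449)
A(-402, -919)/(-580931) = 449/(-580931) = 449*(-1/580931) = -449/580931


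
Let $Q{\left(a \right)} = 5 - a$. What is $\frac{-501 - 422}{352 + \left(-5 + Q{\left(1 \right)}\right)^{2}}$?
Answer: $- \frac{923}{353} \approx -2.6147$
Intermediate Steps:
$\frac{-501 - 422}{352 + \left(-5 + Q{\left(1 \right)}\right)^{2}} = \frac{-501 - 422}{352 + \left(-5 + \left(5 - 1\right)\right)^{2}} = - \frac{923}{352 + \left(-5 + \left(5 - 1\right)\right)^{2}} = - \frac{923}{352 + \left(-5 + 4\right)^{2}} = - \frac{923}{352 + \left(-1\right)^{2}} = - \frac{923}{352 + 1} = - \frac{923}{353}$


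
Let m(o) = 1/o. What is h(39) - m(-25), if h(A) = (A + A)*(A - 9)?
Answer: 58501/25 ≈ 2340.0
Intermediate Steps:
h(A) = 2*A*(-9 + A) (h(A) = (2*A)*(-9 + A) = 2*A*(-9 + A))
h(39) - m(-25) = 2*39*(-9 + 39) - 1/(-25) = 2*39*30 - 1*(-1/25) = 2340 + 1/25 = 58501/25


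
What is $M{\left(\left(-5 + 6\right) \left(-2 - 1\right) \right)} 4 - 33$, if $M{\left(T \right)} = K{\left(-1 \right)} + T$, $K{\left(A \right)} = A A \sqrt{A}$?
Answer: $-45 + 4 i \approx -45.0 + 4.0 i$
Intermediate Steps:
$K{\left(A \right)} = A^{\frac{5}{2}}$ ($K{\left(A \right)} = A^{2} \sqrt{A} = A^{\frac{5}{2}}$)
$M{\left(T \right)} = i + T$ ($M{\left(T \right)} = \left(-1\right)^{\frac{5}{2}} + T = i + T$)
$M{\left(\left(-5 + 6\right) \left(-2 - 1\right) \right)} 4 - 33 = \left(i + \left(-5 + 6\right) \left(-2 - 1\right)\right) 4 - 33 = \left(i + 1 \left(-3\right)\right) 4 - 33 = \left(i - 3\right) 4 - 33 = \left(-3 + i\right) 4 - 33 = \left(-12 + 4 i\right) - 33 = -45 + 4 i$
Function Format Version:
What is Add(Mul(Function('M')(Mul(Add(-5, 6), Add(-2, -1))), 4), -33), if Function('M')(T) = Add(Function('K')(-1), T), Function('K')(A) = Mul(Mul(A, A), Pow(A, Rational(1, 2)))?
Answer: Add(-45, Mul(4, I)) ≈ Add(-45.000, Mul(4.0000, I))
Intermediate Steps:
Function('K')(A) = Pow(A, Rational(5, 2)) (Function('K')(A) = Mul(Pow(A, 2), Pow(A, Rational(1, 2))) = Pow(A, Rational(5, 2)))
Function('M')(T) = Add(I, T) (Function('M')(T) = Add(Pow(-1, Rational(5, 2)), T) = Add(I, T))
Add(Mul(Function('M')(Mul(Add(-5, 6), Add(-2, -1))), 4), -33) = Add(Mul(Add(I, Mul(Add(-5, 6), Add(-2, -1))), 4), -33) = Add(Mul(Add(I, Mul(1, -3)), 4), -33) = Add(Mul(Add(I, -3), 4), -33) = Add(Mul(Add(-3, I), 4), -33) = Add(Add(-12, Mul(4, I)), -33) = Add(-45, Mul(4, I))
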